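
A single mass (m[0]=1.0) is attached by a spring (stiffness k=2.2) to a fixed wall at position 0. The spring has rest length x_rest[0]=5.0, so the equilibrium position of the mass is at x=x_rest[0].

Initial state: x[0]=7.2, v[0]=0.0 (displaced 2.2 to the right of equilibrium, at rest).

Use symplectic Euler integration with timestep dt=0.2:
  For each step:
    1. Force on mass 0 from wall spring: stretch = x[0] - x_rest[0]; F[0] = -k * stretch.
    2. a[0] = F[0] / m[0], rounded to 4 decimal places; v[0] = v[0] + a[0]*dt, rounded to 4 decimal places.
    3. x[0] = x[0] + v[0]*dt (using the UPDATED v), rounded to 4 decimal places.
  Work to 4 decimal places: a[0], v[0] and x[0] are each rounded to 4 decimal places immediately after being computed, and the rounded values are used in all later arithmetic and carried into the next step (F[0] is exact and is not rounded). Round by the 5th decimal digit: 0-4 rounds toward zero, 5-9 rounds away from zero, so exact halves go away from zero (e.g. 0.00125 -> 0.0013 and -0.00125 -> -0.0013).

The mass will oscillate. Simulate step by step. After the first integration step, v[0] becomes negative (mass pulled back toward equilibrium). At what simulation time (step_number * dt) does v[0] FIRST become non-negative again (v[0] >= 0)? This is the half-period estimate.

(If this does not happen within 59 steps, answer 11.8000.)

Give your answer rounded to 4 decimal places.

Answer: 2.2000

Derivation:
Step 0: x=[7.2000] v=[0.0000]
Step 1: x=[7.0064] v=[-0.9680]
Step 2: x=[6.6362] v=[-1.8508]
Step 3: x=[6.1221] v=[-2.5707]
Step 4: x=[5.5092] v=[-3.0644]
Step 5: x=[4.8515] v=[-3.2884]
Step 6: x=[4.2069] v=[-3.2231]
Step 7: x=[3.6321] v=[-2.8741]
Step 8: x=[3.1777] v=[-2.2722]
Step 9: x=[2.8836] v=[-1.4704]
Step 10: x=[2.7758] v=[-0.5392]
Step 11: x=[2.8637] v=[0.4394]
First v>=0 after going negative at step 11, time=2.2000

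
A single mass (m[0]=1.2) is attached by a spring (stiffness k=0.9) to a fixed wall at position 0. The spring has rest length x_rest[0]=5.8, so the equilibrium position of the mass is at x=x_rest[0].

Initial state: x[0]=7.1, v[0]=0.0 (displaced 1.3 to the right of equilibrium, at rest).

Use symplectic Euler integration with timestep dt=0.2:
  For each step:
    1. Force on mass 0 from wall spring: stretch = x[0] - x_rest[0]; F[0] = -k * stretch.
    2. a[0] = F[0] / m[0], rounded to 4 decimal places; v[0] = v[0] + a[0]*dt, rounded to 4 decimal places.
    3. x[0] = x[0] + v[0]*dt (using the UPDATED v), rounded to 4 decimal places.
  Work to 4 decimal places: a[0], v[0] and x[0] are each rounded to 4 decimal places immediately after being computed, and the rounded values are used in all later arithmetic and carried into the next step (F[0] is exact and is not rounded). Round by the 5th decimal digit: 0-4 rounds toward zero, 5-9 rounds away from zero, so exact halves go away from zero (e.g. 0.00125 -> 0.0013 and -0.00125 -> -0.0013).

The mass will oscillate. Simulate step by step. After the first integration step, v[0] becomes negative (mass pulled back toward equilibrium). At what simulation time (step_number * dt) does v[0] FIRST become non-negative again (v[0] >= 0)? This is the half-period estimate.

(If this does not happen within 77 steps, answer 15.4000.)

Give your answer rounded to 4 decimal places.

Step 0: x=[7.1000] v=[0.0000]
Step 1: x=[7.0610] v=[-0.1950]
Step 2: x=[6.9842] v=[-0.3842]
Step 3: x=[6.8718] v=[-0.5618]
Step 4: x=[6.7273] v=[-0.7226]
Step 5: x=[6.5550] v=[-0.8617]
Step 6: x=[6.3600] v=[-0.9750]
Step 7: x=[6.1482] v=[-1.0590]
Step 8: x=[5.9260] v=[-1.1112]
Step 9: x=[5.7000] v=[-1.1301]
Step 10: x=[5.4770] v=[-1.1151]
Step 11: x=[5.2637] v=[-1.0666]
Step 12: x=[5.0665] v=[-0.9862]
Step 13: x=[4.8913] v=[-0.8762]
Step 14: x=[4.7433] v=[-0.7399]
Step 15: x=[4.6270] v=[-0.5814]
Step 16: x=[4.5459] v=[-0.4054]
Step 17: x=[4.5024] v=[-0.2173]
Step 18: x=[4.4979] v=[-0.0227]
Step 19: x=[4.5324] v=[0.1726]
First v>=0 after going negative at step 19, time=3.8000

Answer: 3.8000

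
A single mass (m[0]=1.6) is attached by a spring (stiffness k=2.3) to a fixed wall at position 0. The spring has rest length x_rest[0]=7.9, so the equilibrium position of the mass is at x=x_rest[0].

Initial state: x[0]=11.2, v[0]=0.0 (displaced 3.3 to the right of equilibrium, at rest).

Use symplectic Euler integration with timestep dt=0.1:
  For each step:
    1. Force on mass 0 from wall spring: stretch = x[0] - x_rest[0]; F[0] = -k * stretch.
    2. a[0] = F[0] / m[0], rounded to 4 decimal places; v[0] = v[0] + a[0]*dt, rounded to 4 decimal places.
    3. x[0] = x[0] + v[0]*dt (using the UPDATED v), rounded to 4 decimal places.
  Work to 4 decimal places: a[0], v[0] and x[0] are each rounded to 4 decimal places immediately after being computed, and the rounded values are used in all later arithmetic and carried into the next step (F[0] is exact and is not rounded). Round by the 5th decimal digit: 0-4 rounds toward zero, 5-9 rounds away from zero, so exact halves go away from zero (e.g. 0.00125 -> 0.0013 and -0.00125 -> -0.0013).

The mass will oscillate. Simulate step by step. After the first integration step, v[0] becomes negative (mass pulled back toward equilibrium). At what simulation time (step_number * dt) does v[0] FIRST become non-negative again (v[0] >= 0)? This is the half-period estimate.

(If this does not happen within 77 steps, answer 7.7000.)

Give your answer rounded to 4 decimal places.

Answer: 2.7000

Derivation:
Step 0: x=[11.2000] v=[0.0000]
Step 1: x=[11.1526] v=[-0.4744]
Step 2: x=[11.0584] v=[-0.9420]
Step 3: x=[10.9188] v=[-1.3960]
Step 4: x=[10.7358] v=[-1.8300]
Step 5: x=[10.5120] v=[-2.2377]
Step 6: x=[10.2507] v=[-2.6132]
Step 7: x=[9.9556] v=[-2.9511]
Step 8: x=[9.6309] v=[-3.2466]
Step 9: x=[9.2814] v=[-3.4954]
Step 10: x=[8.9120] v=[-3.6940]
Step 11: x=[8.5281] v=[-3.8395]
Step 12: x=[8.1351] v=[-3.9298]
Step 13: x=[7.7387] v=[-3.9636]
Step 14: x=[7.3447] v=[-3.9404]
Step 15: x=[6.9586] v=[-3.8606]
Step 16: x=[6.5861] v=[-3.7253]
Step 17: x=[6.2325] v=[-3.5364]
Step 18: x=[5.9028] v=[-3.2967]
Step 19: x=[5.6018] v=[-3.0096]
Step 20: x=[5.3339] v=[-2.6792]
Step 21: x=[5.1029] v=[-2.3103]
Step 22: x=[4.9121] v=[-1.9082]
Step 23: x=[4.7642] v=[-1.4787]
Step 24: x=[4.6614] v=[-1.0279]
Step 25: x=[4.6052] v=[-0.5624]
Step 26: x=[4.5963] v=[-0.0888]
Step 27: x=[4.6349] v=[0.3861]
First v>=0 after going negative at step 27, time=2.7000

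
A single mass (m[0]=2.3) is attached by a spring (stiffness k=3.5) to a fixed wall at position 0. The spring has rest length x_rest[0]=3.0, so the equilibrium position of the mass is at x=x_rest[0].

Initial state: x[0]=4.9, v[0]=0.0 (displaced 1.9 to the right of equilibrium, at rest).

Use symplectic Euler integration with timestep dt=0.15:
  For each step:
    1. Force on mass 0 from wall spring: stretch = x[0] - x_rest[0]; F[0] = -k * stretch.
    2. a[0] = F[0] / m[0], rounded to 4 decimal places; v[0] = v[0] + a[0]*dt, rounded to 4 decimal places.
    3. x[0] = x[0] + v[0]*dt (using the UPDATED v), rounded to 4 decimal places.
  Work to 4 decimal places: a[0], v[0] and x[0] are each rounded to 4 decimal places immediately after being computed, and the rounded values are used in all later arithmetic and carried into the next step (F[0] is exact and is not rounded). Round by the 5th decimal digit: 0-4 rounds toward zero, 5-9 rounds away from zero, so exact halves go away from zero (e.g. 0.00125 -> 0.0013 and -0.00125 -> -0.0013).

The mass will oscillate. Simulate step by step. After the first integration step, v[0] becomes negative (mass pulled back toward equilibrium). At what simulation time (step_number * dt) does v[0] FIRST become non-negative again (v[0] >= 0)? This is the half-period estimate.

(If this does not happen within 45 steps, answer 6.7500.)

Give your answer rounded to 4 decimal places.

Answer: 2.5500

Derivation:
Step 0: x=[4.9000] v=[0.0000]
Step 1: x=[4.8349] v=[-0.4337]
Step 2: x=[4.7070] v=[-0.8525]
Step 3: x=[4.5207] v=[-1.2421]
Step 4: x=[4.2823] v=[-1.5892]
Step 5: x=[4.0000] v=[-1.8819]
Step 6: x=[3.6835] v=[-2.1102]
Step 7: x=[3.3436] v=[-2.2662]
Step 8: x=[2.9919] v=[-2.3446]
Step 9: x=[2.6405] v=[-2.3428]
Step 10: x=[2.3014] v=[-2.2607]
Step 11: x=[1.9862] v=[-2.1012]
Step 12: x=[1.7057] v=[-1.8698]
Step 13: x=[1.4695] v=[-1.5744]
Step 14: x=[1.2857] v=[-1.2251]
Step 15: x=[1.1606] v=[-0.8338]
Step 16: x=[1.0985] v=[-0.4139]
Step 17: x=[1.1015] v=[0.0201]
First v>=0 after going negative at step 17, time=2.5500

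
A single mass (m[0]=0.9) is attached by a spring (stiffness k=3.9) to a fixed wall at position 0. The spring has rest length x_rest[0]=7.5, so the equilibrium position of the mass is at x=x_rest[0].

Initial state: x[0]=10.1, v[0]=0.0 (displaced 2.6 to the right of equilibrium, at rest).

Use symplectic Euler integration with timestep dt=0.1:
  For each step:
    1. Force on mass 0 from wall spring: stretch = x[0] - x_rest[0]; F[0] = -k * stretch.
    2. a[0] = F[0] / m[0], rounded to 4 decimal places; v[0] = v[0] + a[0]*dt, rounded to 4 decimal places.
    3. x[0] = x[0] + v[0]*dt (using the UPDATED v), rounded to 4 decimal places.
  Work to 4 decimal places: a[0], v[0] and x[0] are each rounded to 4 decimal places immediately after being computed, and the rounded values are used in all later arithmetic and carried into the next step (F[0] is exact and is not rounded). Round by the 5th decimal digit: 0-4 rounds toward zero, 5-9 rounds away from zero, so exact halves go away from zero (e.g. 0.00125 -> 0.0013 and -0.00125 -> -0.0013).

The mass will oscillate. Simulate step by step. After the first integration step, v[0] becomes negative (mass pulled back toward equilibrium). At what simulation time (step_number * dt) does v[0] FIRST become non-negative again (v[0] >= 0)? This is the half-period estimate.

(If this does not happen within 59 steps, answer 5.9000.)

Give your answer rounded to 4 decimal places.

Answer: 1.6000

Derivation:
Step 0: x=[10.1000] v=[0.0000]
Step 1: x=[9.9873] v=[-1.1267]
Step 2: x=[9.7669] v=[-2.2045]
Step 3: x=[9.4482] v=[-3.1868]
Step 4: x=[9.0451] v=[-4.0310]
Step 5: x=[8.5751] v=[-4.7005]
Step 6: x=[8.0585] v=[-5.1664]
Step 7: x=[7.5177] v=[-5.4084]
Step 8: x=[6.9761] v=[-5.4161]
Step 9: x=[6.4572] v=[-5.1891]
Step 10: x=[5.9835] v=[-4.7372]
Step 11: x=[5.5755] v=[-4.0801]
Step 12: x=[5.2509] v=[-3.2462]
Step 13: x=[5.0237] v=[-2.2716]
Step 14: x=[4.9039] v=[-1.1985]
Step 15: x=[4.8966] v=[-0.0735]
Step 16: x=[5.0021] v=[1.0546]
First v>=0 after going negative at step 16, time=1.6000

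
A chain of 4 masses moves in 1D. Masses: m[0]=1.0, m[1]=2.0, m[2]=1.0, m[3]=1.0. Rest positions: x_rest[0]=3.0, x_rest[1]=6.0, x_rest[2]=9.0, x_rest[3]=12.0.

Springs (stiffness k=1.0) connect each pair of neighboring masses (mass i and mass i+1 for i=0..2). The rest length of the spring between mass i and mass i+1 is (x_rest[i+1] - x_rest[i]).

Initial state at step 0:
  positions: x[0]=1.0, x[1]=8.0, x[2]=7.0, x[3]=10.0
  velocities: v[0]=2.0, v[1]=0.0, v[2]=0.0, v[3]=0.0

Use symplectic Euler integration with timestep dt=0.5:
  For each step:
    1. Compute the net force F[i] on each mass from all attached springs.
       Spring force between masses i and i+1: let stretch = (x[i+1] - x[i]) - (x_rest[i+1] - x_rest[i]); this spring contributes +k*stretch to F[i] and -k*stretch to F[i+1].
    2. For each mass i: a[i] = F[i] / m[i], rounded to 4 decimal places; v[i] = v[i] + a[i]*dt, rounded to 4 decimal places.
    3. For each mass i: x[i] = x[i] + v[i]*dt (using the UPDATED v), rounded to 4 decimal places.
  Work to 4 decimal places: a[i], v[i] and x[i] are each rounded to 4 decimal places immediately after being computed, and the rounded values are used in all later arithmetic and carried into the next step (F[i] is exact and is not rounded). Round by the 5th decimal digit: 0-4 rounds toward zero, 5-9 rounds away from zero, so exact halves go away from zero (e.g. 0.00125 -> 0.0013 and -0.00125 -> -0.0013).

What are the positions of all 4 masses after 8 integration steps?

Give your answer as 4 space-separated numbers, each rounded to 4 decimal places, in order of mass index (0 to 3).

Answer: 0.7094 8.4568 10.7643 13.6134

Derivation:
Step 0: x=[1.0000 8.0000 7.0000 10.0000] v=[2.0000 0.0000 0.0000 0.0000]
Step 1: x=[3.0000 7.0000 8.0000 10.0000] v=[4.0000 -2.0000 2.0000 0.0000]
Step 2: x=[5.2500 5.6250 9.2500 10.2500] v=[4.5000 -2.7500 2.5000 0.5000]
Step 3: x=[6.8438 4.6563 9.8438 11.0000] v=[3.1875 -1.9375 1.1875 1.5000]
Step 4: x=[7.1407 4.6094 9.4297 12.2110] v=[0.5938 -0.0938 -0.8282 2.4219]
Step 5: x=[6.0548 5.4815 8.5059 13.4767] v=[-2.1719 1.7441 -1.8477 2.5313]
Step 6: x=[4.0755 6.8033 8.0687 14.2497] v=[-3.9586 2.6436 -0.8745 1.5459]
Step 7: x=[2.0282 7.9423 8.8604 14.2274] v=[-4.0947 2.2780 1.5833 -0.0446]
Step 8: x=[0.7094 8.4568 10.7643 13.6134] v=[-2.6377 1.0290 3.8078 -1.2281]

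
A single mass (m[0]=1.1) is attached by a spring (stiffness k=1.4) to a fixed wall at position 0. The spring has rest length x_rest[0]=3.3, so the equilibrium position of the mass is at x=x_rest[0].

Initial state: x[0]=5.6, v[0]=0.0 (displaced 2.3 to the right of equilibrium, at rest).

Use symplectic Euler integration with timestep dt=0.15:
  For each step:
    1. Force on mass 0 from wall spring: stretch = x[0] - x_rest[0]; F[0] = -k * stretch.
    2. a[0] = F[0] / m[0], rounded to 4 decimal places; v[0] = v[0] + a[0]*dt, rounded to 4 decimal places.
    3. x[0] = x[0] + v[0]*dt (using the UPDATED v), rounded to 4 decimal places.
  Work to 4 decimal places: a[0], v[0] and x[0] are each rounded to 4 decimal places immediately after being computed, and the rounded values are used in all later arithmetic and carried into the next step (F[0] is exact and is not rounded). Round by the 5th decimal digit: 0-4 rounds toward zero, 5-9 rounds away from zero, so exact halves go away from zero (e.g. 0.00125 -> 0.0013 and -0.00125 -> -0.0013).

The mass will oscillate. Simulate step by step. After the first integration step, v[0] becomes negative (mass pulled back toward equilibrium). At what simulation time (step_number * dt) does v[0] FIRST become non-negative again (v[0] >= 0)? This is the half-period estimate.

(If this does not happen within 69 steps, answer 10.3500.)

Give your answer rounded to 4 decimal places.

Answer: 2.8500

Derivation:
Step 0: x=[5.6000] v=[0.0000]
Step 1: x=[5.5341] v=[-0.4391]
Step 2: x=[5.4043] v=[-0.8656]
Step 3: x=[5.2142] v=[-1.2673]
Step 4: x=[4.9693] v=[-1.6327]
Step 5: x=[4.6766] v=[-1.9514]
Step 6: x=[4.3445] v=[-2.2142]
Step 7: x=[3.9825] v=[-2.4136]
Step 8: x=[3.6009] v=[-2.5439]
Step 9: x=[3.2107] v=[-2.6014]
Step 10: x=[2.8231] v=[-2.5843]
Step 11: x=[2.4491] v=[-2.4933]
Step 12: x=[2.0995] v=[-2.3309]
Step 13: x=[1.7842] v=[-2.1017]
Step 14: x=[1.5124] v=[-1.8123]
Step 15: x=[1.2918] v=[-1.4710]
Step 16: x=[1.1287] v=[-1.0876]
Step 17: x=[1.0277] v=[-0.6731]
Step 18: x=[0.9918] v=[-0.2393]
Step 19: x=[1.0220] v=[0.2014]
First v>=0 after going negative at step 19, time=2.8500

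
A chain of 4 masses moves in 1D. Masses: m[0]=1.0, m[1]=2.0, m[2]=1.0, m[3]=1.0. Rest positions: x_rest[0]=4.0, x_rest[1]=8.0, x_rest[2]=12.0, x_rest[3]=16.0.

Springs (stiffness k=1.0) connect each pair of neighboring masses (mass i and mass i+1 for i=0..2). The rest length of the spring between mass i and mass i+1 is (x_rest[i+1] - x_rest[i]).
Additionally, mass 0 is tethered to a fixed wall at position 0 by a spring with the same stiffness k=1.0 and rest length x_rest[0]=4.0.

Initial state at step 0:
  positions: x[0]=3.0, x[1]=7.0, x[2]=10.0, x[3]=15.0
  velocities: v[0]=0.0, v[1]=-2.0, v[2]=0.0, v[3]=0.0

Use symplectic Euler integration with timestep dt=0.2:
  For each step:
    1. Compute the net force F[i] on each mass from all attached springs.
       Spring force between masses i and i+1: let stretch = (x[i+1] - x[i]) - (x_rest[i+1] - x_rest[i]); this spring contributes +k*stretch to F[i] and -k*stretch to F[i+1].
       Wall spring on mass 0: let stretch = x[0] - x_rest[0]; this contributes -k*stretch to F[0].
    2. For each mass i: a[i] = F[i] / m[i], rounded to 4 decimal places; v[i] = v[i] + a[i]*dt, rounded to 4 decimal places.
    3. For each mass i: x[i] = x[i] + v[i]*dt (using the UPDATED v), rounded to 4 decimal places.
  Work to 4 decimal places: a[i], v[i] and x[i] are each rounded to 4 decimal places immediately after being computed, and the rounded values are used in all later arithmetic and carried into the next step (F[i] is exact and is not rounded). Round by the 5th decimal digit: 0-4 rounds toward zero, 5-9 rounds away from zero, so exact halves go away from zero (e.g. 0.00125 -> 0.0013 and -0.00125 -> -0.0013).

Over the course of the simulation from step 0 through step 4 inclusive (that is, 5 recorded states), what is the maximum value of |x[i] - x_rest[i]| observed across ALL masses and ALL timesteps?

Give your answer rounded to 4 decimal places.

Answer: 2.6022

Derivation:
Step 0: x=[3.0000 7.0000 10.0000 15.0000] v=[0.0000 -2.0000 0.0000 0.0000]
Step 1: x=[3.0400 6.5800 10.0800 14.9600] v=[0.2000 -2.1000 0.4000 -0.2000]
Step 2: x=[3.1000 6.1592 10.2152 14.8848] v=[0.3000 -2.1040 0.6760 -0.3760]
Step 3: x=[3.1584 5.7583 10.3749 14.7828] v=[0.2918 -2.0043 0.7987 -0.5099]
Step 4: x=[3.1944 5.3978 10.5263 14.6645] v=[0.1801 -1.8026 0.7570 -0.5915]
Max displacement = 2.6022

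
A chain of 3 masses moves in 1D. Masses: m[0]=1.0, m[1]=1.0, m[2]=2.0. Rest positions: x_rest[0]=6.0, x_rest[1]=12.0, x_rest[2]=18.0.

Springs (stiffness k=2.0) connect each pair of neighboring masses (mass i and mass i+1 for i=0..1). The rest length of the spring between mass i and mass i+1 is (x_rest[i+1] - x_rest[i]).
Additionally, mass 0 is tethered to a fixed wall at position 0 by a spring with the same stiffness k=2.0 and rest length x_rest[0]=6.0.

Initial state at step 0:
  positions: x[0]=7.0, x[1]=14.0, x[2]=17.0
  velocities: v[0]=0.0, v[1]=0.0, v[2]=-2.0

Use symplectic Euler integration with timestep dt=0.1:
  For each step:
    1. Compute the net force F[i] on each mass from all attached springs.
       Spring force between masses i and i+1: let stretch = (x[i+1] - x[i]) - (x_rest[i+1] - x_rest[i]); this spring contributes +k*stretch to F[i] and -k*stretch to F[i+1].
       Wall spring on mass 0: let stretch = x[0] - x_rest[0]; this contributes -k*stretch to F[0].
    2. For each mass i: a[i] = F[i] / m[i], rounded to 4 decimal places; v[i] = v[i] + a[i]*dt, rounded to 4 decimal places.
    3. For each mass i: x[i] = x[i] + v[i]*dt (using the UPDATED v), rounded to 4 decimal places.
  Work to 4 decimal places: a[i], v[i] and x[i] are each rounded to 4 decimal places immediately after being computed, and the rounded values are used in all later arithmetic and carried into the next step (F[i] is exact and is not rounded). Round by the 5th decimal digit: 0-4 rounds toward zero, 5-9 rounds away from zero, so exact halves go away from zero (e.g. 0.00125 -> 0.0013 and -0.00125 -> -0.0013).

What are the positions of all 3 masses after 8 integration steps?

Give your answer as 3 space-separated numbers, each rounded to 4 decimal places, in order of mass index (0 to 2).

Step 0: x=[7.0000 14.0000 17.0000] v=[0.0000 0.0000 -2.0000]
Step 1: x=[7.0000 13.9200 16.8300] v=[0.0000 -0.8000 -1.7000]
Step 2: x=[6.9984 13.7598 16.6909] v=[-0.0160 -1.6020 -1.3910]
Step 3: x=[6.9921 13.5230 16.5825] v=[-0.0634 -2.3681 -1.0841]
Step 4: x=[6.9765 13.2168 16.5035] v=[-0.1556 -3.0624 -0.7901]
Step 5: x=[6.9462 12.8515 16.4516] v=[-0.3028 -3.6531 -0.5188]
Step 6: x=[6.8951 12.4401 16.4237] v=[-0.5110 -4.1141 -0.2788]
Step 7: x=[6.8170 11.9975 16.4160] v=[-0.7810 -4.4264 -0.0772]
Step 8: x=[6.7062 11.5396 16.4241] v=[-1.1083 -4.5788 0.0810]

Answer: 6.7062 11.5396 16.4241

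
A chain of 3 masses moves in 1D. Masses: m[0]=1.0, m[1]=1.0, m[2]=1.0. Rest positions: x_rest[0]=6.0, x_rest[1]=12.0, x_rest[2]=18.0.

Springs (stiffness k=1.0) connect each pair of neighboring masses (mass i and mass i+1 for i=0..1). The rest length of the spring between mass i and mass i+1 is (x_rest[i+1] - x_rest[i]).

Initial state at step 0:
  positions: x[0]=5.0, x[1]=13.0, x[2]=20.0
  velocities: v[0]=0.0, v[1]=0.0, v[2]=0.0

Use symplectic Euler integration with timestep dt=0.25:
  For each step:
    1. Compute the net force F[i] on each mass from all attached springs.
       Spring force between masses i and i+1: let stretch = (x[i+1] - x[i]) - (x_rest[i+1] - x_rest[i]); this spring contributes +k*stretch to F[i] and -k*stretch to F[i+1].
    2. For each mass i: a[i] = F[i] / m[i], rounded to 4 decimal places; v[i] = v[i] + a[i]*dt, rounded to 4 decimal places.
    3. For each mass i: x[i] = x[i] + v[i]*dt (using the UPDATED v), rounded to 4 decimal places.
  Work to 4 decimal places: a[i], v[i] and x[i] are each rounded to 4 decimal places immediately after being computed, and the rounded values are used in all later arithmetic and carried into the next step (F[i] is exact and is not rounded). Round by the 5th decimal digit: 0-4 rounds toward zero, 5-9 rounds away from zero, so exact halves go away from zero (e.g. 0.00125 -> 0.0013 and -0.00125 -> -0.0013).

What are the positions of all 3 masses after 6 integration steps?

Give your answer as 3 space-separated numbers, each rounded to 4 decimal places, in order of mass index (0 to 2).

Step 0: x=[5.0000 13.0000 20.0000] v=[0.0000 0.0000 0.0000]
Step 1: x=[5.1250 12.9375 19.9375] v=[0.5000 -0.2500 -0.2500]
Step 2: x=[5.3633 12.8242 19.8125] v=[0.9531 -0.4531 -0.5000]
Step 3: x=[5.6929 12.6814 19.6257] v=[1.3183 -0.5713 -0.7471]
Step 4: x=[6.0843 12.5358 19.3799] v=[1.5654 -0.5824 -0.9832]
Step 5: x=[6.5039 12.4147 19.0814] v=[1.6783 -0.4843 -1.1942]
Step 6: x=[6.9179 12.3409 18.7412] v=[1.6560 -0.2953 -1.3609]

Answer: 6.9179 12.3409 18.7412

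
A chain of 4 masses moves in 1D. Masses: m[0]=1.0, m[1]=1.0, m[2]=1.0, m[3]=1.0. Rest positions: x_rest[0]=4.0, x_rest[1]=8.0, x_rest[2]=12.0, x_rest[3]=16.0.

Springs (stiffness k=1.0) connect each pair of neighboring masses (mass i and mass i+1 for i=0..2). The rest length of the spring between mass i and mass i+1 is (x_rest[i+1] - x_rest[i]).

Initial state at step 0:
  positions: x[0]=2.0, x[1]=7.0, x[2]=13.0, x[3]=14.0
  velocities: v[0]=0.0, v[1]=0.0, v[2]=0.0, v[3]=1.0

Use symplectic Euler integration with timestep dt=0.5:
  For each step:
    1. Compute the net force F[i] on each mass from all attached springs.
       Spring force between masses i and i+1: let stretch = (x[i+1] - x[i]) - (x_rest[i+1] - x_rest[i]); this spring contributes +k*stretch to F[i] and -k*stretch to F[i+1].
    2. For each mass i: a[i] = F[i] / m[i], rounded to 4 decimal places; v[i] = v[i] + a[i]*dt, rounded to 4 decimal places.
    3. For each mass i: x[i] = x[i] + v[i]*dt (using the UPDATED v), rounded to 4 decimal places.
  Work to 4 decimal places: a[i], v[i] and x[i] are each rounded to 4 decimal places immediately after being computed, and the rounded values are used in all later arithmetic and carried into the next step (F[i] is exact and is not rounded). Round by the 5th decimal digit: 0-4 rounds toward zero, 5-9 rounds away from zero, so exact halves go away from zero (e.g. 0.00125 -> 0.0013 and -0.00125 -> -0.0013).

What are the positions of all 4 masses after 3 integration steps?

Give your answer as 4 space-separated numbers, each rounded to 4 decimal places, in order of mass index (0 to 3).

Step 0: x=[2.0000 7.0000 13.0000 14.0000] v=[0.0000 0.0000 0.0000 1.0000]
Step 1: x=[2.2500 7.2500 11.7500 15.2500] v=[0.5000 0.5000 -2.5000 2.5000]
Step 2: x=[2.7500 7.3750 10.2500 16.6250] v=[1.0000 0.2500 -3.0000 2.7500]
Step 3: x=[3.4063 7.0625 9.6250 17.4063] v=[1.3125 -0.6250 -1.2500 1.5625]

Answer: 3.4063 7.0625 9.6250 17.4063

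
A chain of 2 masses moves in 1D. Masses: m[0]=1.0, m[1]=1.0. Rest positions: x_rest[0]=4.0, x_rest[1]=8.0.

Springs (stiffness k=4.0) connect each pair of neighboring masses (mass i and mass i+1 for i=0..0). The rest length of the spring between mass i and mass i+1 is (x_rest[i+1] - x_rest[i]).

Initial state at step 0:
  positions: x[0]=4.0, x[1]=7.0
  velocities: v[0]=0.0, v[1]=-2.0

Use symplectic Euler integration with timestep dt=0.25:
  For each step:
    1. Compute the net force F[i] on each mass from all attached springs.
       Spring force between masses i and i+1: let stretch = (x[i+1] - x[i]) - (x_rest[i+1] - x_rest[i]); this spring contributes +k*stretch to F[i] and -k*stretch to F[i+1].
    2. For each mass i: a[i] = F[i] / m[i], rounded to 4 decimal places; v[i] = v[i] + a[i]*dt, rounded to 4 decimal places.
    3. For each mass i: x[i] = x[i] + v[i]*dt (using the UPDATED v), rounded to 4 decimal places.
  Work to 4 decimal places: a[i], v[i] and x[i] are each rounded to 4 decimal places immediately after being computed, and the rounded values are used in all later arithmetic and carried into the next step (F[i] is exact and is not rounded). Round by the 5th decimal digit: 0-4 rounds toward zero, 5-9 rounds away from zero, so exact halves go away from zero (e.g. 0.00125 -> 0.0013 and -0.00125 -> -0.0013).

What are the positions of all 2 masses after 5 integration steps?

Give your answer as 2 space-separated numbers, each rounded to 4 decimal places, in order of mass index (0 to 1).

Answer: 1.7188 6.7813

Derivation:
Step 0: x=[4.0000 7.0000] v=[0.0000 -2.0000]
Step 1: x=[3.7500 6.7500] v=[-1.0000 -1.0000]
Step 2: x=[3.2500 6.7500] v=[-2.0000 0.0000]
Step 3: x=[2.6250 6.8750] v=[-2.5000 0.5000]
Step 4: x=[2.0625 6.9375] v=[-2.2500 0.2500]
Step 5: x=[1.7188 6.7813] v=[-1.3750 -0.6250]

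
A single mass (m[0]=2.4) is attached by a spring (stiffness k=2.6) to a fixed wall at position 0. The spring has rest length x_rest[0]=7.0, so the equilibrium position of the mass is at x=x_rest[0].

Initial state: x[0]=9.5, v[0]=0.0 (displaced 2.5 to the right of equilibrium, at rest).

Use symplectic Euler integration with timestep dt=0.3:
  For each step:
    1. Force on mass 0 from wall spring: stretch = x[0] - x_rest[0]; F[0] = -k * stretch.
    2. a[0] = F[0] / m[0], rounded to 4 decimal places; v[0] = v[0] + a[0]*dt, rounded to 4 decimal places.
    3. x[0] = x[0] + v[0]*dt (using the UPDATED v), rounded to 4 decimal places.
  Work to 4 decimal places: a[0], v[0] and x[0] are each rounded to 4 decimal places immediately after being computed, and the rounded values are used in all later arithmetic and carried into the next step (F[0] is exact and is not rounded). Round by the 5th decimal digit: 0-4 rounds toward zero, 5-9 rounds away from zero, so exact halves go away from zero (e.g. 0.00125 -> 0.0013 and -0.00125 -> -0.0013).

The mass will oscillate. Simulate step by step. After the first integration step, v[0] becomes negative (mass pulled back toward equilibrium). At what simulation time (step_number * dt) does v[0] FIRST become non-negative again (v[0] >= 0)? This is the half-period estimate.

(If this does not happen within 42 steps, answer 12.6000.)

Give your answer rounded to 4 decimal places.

Answer: 3.3000

Derivation:
Step 0: x=[9.5000] v=[0.0000]
Step 1: x=[9.2563] v=[-0.8125]
Step 2: x=[8.7926] v=[-1.5458]
Step 3: x=[8.1541] v=[-2.1284]
Step 4: x=[7.4031] v=[-2.5035]
Step 5: x=[6.6128] v=[-2.6345]
Step 6: x=[5.8602] v=[-2.5087]
Step 7: x=[5.2187] v=[-2.1383]
Step 8: x=[4.7509] v=[-1.5594]
Step 9: x=[4.5024] v=[-0.8285]
Step 10: x=[4.4974] v=[-0.0168]
Step 11: x=[4.7364] v=[0.7966]
First v>=0 after going negative at step 11, time=3.3000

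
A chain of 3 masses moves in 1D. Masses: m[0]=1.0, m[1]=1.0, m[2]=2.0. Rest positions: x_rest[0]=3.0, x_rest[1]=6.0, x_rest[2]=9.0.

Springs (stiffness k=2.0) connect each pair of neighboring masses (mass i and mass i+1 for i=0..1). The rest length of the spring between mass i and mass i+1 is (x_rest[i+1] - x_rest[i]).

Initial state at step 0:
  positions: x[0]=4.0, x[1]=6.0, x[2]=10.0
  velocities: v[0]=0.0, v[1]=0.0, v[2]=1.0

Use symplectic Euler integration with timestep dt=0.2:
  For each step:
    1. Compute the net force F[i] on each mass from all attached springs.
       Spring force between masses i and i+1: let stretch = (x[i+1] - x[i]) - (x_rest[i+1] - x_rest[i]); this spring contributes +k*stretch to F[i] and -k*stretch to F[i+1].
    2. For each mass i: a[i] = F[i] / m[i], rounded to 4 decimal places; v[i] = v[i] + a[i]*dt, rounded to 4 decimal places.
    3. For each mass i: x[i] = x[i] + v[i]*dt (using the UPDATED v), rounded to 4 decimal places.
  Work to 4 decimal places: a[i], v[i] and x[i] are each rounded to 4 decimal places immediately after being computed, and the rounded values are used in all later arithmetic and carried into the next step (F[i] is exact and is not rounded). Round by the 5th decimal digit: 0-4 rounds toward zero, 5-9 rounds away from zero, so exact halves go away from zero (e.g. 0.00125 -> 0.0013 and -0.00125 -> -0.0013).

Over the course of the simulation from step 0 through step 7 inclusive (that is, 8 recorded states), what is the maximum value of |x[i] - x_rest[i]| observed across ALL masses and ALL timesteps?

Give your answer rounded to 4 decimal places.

Answer: 1.9903

Derivation:
Step 0: x=[4.0000 6.0000 10.0000] v=[0.0000 0.0000 1.0000]
Step 1: x=[3.9200 6.1600 10.1600] v=[-0.4000 0.8000 0.8000]
Step 2: x=[3.7792 6.4608 10.2800] v=[-0.7040 1.5040 0.6000]
Step 3: x=[3.6129 6.8526 10.3672] v=[-0.8314 1.9590 0.4362]
Step 4: x=[3.4658 7.2664 10.4339] v=[-0.7355 2.0690 0.3333]
Step 5: x=[3.3827 7.6296 10.4939] v=[-0.4153 1.8158 0.2998]
Step 6: x=[3.3994 7.8822 10.5593] v=[0.0835 1.2628 0.3269]
Step 7: x=[3.5347 7.9903 10.6376] v=[0.6766 0.5405 0.3915]
Max displacement = 1.9903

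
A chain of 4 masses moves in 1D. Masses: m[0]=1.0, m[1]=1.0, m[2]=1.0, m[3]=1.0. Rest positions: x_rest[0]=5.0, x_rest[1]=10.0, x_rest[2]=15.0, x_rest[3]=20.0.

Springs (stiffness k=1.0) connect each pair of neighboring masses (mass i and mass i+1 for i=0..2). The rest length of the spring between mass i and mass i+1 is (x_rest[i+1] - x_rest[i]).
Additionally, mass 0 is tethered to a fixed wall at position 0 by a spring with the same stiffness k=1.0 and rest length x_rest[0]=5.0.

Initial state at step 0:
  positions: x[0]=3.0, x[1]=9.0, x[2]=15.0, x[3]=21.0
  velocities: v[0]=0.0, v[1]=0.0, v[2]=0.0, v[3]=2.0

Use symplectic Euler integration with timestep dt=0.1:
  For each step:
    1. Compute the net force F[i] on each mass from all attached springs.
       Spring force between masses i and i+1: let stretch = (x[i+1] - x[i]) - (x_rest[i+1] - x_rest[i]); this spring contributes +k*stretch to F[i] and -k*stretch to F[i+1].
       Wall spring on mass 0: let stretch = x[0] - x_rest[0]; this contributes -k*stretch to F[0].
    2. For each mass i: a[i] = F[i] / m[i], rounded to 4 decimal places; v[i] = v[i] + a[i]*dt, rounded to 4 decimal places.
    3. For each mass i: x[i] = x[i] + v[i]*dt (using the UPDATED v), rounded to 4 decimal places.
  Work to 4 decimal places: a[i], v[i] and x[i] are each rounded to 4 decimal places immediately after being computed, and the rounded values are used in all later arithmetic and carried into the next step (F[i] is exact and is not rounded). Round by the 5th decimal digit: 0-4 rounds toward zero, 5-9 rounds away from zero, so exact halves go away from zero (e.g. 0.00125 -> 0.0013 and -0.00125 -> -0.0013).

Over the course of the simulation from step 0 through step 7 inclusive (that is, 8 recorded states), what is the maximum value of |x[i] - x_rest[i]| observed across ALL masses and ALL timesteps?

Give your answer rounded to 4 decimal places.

Answer: 2.0252

Derivation:
Step 0: x=[3.0000 9.0000 15.0000 21.0000] v=[0.0000 0.0000 0.0000 2.0000]
Step 1: x=[3.0300 9.0000 15.0000 21.1900] v=[0.3000 0.0000 0.0000 1.9000]
Step 2: x=[3.0894 9.0003 15.0019 21.3681] v=[0.5940 0.0030 0.0190 1.7810]
Step 3: x=[3.1770 9.0015 15.0075 21.5325] v=[0.8762 0.0121 0.0555 1.6444]
Step 4: x=[3.2911 9.0045 15.0182 21.6817] v=[1.1410 0.0303 0.1074 1.4919]
Step 5: x=[3.4294 9.0105 15.0354 21.8143] v=[1.3832 0.0603 0.1724 1.3256]
Step 6: x=[3.5892 9.0210 15.0602 21.9291] v=[1.5984 0.1047 0.2478 1.1477]
Step 7: x=[3.7675 9.0375 15.0933 22.0252] v=[1.7827 0.1654 0.3308 0.9608]
Max displacement = 2.0252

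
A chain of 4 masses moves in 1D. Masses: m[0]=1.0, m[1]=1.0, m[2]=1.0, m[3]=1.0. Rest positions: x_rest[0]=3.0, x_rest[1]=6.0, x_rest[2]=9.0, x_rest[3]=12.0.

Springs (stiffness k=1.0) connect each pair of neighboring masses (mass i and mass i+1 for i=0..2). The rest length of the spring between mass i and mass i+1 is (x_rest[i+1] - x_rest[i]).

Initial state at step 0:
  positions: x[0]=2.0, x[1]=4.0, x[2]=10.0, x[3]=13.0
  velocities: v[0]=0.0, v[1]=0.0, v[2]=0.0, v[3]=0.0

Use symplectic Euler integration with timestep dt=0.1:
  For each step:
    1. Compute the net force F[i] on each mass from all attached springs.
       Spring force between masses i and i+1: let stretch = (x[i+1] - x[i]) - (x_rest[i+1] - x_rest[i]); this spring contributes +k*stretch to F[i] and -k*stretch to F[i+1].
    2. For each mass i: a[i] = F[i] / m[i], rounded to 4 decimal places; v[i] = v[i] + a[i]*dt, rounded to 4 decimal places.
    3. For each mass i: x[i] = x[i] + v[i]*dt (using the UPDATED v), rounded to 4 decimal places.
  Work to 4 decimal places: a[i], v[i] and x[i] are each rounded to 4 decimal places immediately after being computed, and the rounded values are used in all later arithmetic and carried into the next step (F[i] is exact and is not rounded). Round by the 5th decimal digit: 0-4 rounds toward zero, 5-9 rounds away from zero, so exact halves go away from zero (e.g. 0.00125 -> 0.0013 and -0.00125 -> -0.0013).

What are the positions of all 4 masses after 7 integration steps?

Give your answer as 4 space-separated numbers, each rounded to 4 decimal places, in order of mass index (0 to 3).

Step 0: x=[2.0000 4.0000 10.0000 13.0000] v=[0.0000 0.0000 0.0000 0.0000]
Step 1: x=[1.9900 4.0400 9.9700 13.0000] v=[-0.1000 0.4000 -0.3000 0.0000]
Step 2: x=[1.9705 4.1188 9.9110 12.9997] v=[-0.1950 0.7880 -0.5900 -0.0030]
Step 3: x=[1.9425 4.2340 9.8250 12.9985] v=[-0.2802 1.1524 -0.8604 -0.0119]
Step 4: x=[1.9074 4.3822 9.7148 12.9956] v=[-0.3511 1.4824 -1.1022 -0.0293]
Step 5: x=[1.8670 4.5590 9.5841 12.9899] v=[-0.4036 1.7682 -1.3074 -0.0574]
Step 6: x=[1.8236 4.7592 9.4372 12.9801] v=[-0.4344 2.0015 -1.4693 -0.0980]
Step 7: x=[1.7795 4.9768 9.2789 12.9649] v=[-0.4408 2.1757 -1.5828 -0.1523]

Answer: 1.7795 4.9768 9.2789 12.9649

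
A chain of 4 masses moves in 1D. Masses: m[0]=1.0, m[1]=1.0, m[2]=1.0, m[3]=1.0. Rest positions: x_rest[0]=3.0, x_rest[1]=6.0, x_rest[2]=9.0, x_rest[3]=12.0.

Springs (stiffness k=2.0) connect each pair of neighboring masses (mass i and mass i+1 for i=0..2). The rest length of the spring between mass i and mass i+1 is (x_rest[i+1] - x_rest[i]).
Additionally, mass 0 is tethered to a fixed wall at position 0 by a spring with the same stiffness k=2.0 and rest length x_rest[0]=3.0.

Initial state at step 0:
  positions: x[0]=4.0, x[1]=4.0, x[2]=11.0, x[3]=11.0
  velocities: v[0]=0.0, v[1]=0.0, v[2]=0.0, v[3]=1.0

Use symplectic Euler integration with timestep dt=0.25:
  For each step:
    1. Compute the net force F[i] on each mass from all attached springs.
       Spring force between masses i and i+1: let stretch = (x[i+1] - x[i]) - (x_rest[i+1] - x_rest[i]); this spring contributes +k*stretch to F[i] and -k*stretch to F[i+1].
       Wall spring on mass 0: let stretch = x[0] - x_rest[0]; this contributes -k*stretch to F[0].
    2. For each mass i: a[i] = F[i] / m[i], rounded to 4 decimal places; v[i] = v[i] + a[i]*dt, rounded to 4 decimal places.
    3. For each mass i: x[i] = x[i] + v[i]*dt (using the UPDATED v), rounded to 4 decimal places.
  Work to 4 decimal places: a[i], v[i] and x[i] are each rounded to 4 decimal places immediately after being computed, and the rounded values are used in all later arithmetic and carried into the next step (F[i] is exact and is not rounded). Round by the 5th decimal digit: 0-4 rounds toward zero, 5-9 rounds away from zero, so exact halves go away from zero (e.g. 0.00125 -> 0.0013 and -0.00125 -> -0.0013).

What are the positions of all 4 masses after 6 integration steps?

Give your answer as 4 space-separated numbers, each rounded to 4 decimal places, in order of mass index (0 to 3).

Answer: 2.8527 6.6646 8.6864 13.1253

Derivation:
Step 0: x=[4.0000 4.0000 11.0000 11.0000] v=[0.0000 0.0000 0.0000 1.0000]
Step 1: x=[3.5000 4.8750 10.1250 11.6250] v=[-2.0000 3.5000 -3.5000 2.5000]
Step 2: x=[2.7344 6.2344 8.7813 12.4375] v=[-3.0625 5.4375 -5.3750 3.2500]
Step 3: x=[2.0645 7.4747 7.5762 13.1680] v=[-2.6797 4.9610 -4.8204 2.9219]
Step 4: x=[1.8128 8.0514 7.0574 13.5745] v=[-1.0069 2.3067 -2.0753 1.6260]
Step 5: x=[2.1143 7.7240 7.4775 13.5414] v=[1.2060 -1.3096 1.6803 -0.1326]
Step 6: x=[2.8527 6.6646 8.6864 13.1253] v=[2.9537 -4.2377 4.8355 -1.6646]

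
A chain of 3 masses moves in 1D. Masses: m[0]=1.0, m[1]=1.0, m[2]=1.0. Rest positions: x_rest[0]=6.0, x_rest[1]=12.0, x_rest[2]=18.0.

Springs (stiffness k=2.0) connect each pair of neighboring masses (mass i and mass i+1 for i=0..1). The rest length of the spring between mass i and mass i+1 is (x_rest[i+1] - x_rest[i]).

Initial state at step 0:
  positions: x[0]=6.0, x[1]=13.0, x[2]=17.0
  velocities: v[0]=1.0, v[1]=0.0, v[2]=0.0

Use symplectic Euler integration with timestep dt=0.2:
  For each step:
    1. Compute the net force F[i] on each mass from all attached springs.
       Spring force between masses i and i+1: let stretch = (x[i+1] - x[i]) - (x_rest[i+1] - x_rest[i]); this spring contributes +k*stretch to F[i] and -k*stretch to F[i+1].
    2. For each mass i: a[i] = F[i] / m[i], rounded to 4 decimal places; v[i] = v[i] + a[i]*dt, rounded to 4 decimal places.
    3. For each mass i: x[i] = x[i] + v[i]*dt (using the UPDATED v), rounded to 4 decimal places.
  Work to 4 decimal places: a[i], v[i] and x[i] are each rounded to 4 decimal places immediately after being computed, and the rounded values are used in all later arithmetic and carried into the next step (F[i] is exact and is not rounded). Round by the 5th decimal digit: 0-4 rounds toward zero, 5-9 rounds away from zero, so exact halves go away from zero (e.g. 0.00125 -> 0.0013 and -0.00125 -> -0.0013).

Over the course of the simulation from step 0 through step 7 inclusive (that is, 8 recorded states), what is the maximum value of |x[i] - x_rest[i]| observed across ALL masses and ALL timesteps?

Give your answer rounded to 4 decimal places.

Step 0: x=[6.0000 13.0000 17.0000] v=[1.0000 0.0000 0.0000]
Step 1: x=[6.2800 12.7600 17.1600] v=[1.4000 -1.2000 0.8000]
Step 2: x=[6.5984 12.3536 17.4480] v=[1.5920 -2.0320 1.4400]
Step 3: x=[6.8972 11.8943 17.8084] v=[1.4941 -2.2963 1.8022]
Step 4: x=[7.1158 11.5084 18.1757] v=[1.0929 -1.9295 1.8366]
Step 5: x=[7.2058 11.3045 18.4896] v=[0.4499 -1.0196 1.5697]
Step 6: x=[7.1437 11.3475 18.7087] v=[-0.3106 0.2150 1.0957]
Step 7: x=[6.9379 11.6431 18.8189] v=[-1.0291 1.4780 0.5512]
Max displacement = 1.2058

Answer: 1.2058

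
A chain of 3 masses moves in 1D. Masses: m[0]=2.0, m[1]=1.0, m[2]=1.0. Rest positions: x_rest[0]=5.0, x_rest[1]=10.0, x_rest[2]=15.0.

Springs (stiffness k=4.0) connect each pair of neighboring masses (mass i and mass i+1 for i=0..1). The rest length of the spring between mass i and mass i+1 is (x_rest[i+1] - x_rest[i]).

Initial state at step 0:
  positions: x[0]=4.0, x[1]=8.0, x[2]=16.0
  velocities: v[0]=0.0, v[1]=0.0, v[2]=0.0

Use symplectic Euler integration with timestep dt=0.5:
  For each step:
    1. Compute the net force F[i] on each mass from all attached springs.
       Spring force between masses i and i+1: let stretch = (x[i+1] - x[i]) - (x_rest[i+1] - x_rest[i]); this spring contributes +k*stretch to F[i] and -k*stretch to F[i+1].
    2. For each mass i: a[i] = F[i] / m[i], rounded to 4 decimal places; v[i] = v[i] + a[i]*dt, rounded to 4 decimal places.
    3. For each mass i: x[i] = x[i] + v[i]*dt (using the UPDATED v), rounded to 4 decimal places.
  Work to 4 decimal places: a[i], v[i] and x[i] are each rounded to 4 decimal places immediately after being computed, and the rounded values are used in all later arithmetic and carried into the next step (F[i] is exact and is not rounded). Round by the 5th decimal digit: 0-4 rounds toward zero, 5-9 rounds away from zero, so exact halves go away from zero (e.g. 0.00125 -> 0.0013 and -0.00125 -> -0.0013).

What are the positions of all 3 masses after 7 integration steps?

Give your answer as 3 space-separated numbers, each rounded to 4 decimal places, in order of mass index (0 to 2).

Answer: 3.2735 11.1719 14.2813

Derivation:
Step 0: x=[4.0000 8.0000 16.0000] v=[0.0000 0.0000 0.0000]
Step 1: x=[3.5000 12.0000 13.0000] v=[-1.0000 8.0000 -6.0000]
Step 2: x=[4.7500 8.5000 14.0000] v=[2.5000 -7.0000 2.0000]
Step 3: x=[5.3750 6.7500 14.5000] v=[1.2500 -3.5000 1.0000]
Step 4: x=[4.1875 11.3750 12.2500] v=[-2.3750 9.2500 -4.5000]
Step 5: x=[4.0938 9.6875 14.1250] v=[-0.1875 -3.3750 3.7500]
Step 6: x=[4.2969 6.8438 16.5625] v=[0.4062 -5.6874 4.8750]
Step 7: x=[3.2735 11.1719 14.2813] v=[-2.0469 8.6562 -4.5624]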